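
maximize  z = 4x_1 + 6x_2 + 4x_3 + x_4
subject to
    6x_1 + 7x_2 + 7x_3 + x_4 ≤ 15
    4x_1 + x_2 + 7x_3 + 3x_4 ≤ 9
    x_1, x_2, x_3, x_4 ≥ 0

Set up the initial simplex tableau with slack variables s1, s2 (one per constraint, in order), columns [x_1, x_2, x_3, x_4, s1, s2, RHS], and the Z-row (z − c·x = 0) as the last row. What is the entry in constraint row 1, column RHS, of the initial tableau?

15

The RHS of constraint 1 is b_1 = 15.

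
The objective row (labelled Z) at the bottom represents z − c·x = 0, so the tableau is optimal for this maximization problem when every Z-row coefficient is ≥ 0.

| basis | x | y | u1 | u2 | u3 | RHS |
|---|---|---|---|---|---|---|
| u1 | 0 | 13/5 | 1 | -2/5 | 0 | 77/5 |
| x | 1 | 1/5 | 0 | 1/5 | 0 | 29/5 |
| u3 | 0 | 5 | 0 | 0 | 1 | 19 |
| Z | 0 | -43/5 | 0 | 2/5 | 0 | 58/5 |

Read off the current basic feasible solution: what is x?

29/5

x is basic (row 2); its value is the RHS of that row, 29/5.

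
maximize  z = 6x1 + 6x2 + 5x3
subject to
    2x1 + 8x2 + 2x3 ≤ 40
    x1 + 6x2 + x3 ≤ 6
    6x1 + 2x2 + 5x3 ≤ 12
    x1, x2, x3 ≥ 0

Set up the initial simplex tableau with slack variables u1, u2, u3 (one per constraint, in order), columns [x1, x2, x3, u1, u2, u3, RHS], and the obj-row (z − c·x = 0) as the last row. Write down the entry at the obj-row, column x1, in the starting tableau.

The obj-row carries the negated objective coefficients: the x1 entry is -6.

-6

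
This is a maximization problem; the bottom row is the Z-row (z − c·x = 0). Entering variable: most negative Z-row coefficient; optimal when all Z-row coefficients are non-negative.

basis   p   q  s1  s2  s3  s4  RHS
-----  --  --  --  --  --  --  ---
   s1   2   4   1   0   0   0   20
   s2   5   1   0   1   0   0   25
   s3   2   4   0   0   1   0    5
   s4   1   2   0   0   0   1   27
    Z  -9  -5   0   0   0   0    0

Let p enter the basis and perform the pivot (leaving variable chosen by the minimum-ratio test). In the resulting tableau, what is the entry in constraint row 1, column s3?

Ratio test on column p — row 1: 20/2 = 10; row 2: 25/5 = 5; row 3: 5/2 = 5/2; row 4: 27/1 = 27. Minimum is 5/2 at row 3 (s3 leaves); pivot element 2.
Divide row 3 by 2; eliminate column p from the other rows.
Row 1 update in column s3: 0 − 2·(1/2) = -1.

-1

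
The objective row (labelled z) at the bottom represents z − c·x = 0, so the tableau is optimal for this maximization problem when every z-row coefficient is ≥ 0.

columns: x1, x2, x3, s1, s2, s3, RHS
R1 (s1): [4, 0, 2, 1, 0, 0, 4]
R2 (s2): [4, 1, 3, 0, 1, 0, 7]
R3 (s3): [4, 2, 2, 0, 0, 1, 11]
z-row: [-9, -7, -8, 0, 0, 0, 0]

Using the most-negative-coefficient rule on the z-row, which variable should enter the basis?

x1

Negative z-row entries: x1: -9, x2: -7, x3: -8.
The most negative is -9 in column x1, so x1 enters.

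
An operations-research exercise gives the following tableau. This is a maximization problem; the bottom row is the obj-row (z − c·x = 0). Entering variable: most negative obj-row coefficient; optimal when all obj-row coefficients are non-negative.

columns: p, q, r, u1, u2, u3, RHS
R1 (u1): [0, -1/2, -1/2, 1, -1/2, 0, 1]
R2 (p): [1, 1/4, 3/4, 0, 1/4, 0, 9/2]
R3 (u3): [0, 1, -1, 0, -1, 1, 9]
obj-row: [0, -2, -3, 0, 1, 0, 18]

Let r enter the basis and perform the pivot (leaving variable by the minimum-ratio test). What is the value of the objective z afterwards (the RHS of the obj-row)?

36

Ratio test on column r — row 1: entry -1/2 ≤ 0; row 2: (9/2)/(3/4) = 6; row 3: entry -1 ≤ 0. Minimum is 6 at row 2 (p leaves); pivot element 3/4.
Pivot on row 2; the obj-row RHS becomes 18 − (-3)·6 = 36.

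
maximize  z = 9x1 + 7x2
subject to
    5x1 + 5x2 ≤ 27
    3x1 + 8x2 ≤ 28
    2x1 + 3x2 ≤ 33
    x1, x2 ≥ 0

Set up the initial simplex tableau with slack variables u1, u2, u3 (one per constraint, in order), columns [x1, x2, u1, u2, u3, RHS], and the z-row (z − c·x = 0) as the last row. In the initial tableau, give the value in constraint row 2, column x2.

8

Constraint 2 has coefficient 8 on x2.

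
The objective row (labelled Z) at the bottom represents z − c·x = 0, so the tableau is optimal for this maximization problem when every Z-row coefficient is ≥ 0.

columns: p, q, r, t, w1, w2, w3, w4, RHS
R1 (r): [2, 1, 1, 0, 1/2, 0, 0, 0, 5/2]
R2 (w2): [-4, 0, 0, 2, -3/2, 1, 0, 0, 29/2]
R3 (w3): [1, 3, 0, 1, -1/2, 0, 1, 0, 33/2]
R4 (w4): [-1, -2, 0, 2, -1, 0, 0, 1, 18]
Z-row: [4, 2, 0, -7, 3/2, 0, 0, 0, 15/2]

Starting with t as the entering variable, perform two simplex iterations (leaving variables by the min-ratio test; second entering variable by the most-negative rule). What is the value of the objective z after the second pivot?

Ratio test on column t — row 1: entry 0 ≤ 0; row 2: (29/2)/2 = 29/4; row 3: (33/2)/1 = 33/2; row 4: 18/2 = 9. Minimum is 29/4 at row 2 (w2 leaves); pivot element 2.
Pivot on row 2; the Z-row RHS becomes 15/2 − (-7)·(29/4) = 233/4.
Next entering variable (most negative Z-row entry -10): p.
Ratio test on column p — row 1: (5/2)/2 = 5/4; row 2: entry -2 ≤ 0; row 3: (37/4)/3 = 37/12; row 4: (7/2)/3 = 7/6. Minimum is 7/6 at row 4 (w4 leaves); pivot element 3.
After the second pivot the Z-row RHS is 233/4 − (-10)·(7/6) = 839/12.

839/12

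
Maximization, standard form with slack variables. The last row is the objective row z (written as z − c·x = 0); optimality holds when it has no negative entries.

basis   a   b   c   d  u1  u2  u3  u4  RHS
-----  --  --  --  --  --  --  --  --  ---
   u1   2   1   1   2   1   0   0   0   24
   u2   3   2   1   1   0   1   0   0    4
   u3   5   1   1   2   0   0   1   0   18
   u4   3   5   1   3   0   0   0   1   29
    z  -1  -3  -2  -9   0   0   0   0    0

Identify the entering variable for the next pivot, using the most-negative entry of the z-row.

Negative z-row entries: a: -1, b: -3, c: -2, d: -9.
The most negative is -9 in column d, so d enters.

d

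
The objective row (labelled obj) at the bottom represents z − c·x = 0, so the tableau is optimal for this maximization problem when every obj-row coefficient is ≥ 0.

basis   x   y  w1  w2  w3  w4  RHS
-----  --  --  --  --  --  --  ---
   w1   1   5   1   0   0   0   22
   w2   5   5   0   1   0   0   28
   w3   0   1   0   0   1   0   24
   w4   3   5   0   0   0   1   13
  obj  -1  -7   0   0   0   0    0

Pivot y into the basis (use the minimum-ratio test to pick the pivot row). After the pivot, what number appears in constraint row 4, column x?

3/5

Ratio test on column y — row 1: 22/5 = 22/5; row 2: 28/5 = 28/5; row 3: 24/1 = 24; row 4: 13/5 = 13/5. Minimum is 13/5 at row 4 (w4 leaves); pivot element 5.
Divide row 4 by 5; eliminate column y from the other rows.
In the new row 4, the x entry is the old entry divided by the pivot: 3/5 = 3/5.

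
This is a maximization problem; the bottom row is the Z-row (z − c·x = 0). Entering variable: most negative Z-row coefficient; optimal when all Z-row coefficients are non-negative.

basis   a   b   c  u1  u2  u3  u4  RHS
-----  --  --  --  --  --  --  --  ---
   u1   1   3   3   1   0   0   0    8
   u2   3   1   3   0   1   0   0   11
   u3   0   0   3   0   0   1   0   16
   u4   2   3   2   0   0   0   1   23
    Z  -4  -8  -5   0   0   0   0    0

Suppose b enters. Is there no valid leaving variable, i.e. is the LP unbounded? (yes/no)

Column b has positive entries in row(s) 1, 2, 4, so the ratio test bounds it — not unbounded.

no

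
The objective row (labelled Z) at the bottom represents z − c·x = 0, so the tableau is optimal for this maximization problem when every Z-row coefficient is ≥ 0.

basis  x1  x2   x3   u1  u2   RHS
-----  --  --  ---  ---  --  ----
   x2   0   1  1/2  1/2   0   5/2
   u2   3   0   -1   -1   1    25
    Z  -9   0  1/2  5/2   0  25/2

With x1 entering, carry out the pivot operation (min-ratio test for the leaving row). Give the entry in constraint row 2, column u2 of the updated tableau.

Ratio test on column x1 — row 1: entry 0 ≤ 0; row 2: 25/3 = 25/3. Minimum is 25/3 at row 2 (u2 leaves); pivot element 3.
Divide row 2 by 3; eliminate column x1 from the other rows.
In the new row 2, the u2 entry is the old entry divided by the pivot: 1/3 = 1/3.

1/3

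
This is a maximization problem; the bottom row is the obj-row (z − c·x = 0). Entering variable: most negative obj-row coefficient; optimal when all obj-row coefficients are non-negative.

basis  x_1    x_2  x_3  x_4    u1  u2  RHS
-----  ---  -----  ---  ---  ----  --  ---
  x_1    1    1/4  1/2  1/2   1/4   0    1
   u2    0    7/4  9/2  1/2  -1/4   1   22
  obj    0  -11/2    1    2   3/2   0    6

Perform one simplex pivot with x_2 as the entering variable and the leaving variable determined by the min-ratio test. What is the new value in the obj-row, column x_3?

12

Ratio test on column x_2 — row 1: 1/(1/4) = 4; row 2: 22/(7/4) = 88/7. Minimum is 4 at row 1 (x_1 leaves); pivot element 1/4.
Divide row 1 by 1/4; eliminate column x_2 from the other rows.
obj-row update in column x_3: 1 − (-11/2)·2 = 12.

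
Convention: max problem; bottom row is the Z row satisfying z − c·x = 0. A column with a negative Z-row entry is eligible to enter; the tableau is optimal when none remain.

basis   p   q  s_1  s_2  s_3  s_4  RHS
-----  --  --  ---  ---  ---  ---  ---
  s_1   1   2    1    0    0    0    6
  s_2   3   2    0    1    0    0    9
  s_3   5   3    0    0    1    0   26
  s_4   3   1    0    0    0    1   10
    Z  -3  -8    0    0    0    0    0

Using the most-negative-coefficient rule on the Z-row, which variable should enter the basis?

q

Negative Z-row entries: p: -3, q: -8.
The most negative is -8 in column q, so q enters.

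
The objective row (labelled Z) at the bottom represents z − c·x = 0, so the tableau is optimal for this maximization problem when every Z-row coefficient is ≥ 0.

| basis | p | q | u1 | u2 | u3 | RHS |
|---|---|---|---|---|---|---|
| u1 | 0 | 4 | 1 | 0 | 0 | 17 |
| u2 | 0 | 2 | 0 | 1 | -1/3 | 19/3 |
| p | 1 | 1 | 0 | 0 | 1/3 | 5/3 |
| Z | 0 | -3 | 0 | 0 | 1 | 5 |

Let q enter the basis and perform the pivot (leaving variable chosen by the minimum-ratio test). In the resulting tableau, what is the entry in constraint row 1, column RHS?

31/3

Ratio test on column q — row 1: 17/4 = 17/4; row 2: (19/3)/2 = 19/6; row 3: (5/3)/1 = 5/3. Minimum is 5/3 at row 3 (p leaves); pivot element 1.
Divide row 3 by 1; eliminate column q from the other rows.
Row 1 update in column RHS: 17 − 4·(5/3) = 31/3.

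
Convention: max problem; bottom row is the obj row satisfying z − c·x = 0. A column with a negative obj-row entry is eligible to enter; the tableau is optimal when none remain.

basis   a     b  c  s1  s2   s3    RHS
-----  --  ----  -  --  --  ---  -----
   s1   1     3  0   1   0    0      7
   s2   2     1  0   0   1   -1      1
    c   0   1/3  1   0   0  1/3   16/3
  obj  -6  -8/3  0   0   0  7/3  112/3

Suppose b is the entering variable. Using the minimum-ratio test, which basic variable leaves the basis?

Column b entries and ratios — s1: 7/3 = 7/3; s2: 1/1 = 1; c: (16/3)/(1/3) = 16.
Smallest ratio is 1 in the row of s2, so s2 leaves.

s2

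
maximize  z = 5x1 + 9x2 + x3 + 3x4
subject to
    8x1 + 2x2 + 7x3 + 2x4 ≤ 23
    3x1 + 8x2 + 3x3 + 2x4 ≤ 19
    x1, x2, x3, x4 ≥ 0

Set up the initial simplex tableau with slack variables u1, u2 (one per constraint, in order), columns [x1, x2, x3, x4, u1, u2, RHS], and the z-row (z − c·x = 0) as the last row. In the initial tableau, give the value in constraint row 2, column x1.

Constraint 2 has coefficient 3 on x1.

3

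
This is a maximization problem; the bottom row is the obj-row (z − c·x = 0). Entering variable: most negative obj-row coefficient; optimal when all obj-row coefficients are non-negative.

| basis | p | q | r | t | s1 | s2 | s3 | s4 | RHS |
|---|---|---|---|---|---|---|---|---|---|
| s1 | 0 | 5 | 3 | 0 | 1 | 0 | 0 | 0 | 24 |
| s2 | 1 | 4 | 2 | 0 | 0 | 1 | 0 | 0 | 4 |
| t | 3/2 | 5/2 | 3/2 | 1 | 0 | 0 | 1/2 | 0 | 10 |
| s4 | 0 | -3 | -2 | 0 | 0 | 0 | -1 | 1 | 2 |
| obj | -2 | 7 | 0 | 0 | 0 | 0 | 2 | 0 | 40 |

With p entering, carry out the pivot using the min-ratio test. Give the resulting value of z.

Ratio test on column p — row 1: entry 0 ≤ 0; row 2: 4/1 = 4; row 3: 10/(3/2) = 20/3; row 4: entry 0 ≤ 0. Minimum is 4 at row 2 (s2 leaves); pivot element 1.
Pivot on row 2; the obj-row RHS becomes 40 − (-2)·4 = 48.

48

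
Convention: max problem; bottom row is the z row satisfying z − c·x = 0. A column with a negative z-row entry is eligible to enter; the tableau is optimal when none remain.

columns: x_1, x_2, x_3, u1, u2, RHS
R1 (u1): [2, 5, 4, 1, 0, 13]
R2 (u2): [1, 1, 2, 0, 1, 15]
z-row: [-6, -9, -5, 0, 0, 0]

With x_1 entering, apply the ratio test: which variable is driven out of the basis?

u1

Column x_1 entries and ratios — u1: 13/2 = 13/2; u2: 15/1 = 15.
Smallest ratio is 13/2 in the row of u1, so u1 leaves.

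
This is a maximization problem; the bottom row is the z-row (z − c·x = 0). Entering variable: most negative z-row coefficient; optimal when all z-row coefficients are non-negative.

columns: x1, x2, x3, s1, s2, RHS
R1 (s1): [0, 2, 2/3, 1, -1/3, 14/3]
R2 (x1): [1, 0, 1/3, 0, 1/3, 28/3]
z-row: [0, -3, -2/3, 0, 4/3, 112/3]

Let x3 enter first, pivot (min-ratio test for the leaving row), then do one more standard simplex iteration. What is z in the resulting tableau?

133/3

Ratio test on column x3 — row 1: (14/3)/(2/3) = 7; row 2: (28/3)/(1/3) = 28. Minimum is 7 at row 1 (s1 leaves); pivot element 2/3.
Pivot on row 1; the z-row RHS becomes 112/3 − (-2/3)·7 = 42.
Next entering variable (most negative z-row entry -1): x2.
Ratio test on column x2 — row 1: 7/3 = 7/3; row 2: entry -1 ≤ 0. Minimum is 7/3 at row 1 (x3 leaves); pivot element 3.
After the second pivot the z-row RHS is 42 − (-1)·(7/3) = 133/3.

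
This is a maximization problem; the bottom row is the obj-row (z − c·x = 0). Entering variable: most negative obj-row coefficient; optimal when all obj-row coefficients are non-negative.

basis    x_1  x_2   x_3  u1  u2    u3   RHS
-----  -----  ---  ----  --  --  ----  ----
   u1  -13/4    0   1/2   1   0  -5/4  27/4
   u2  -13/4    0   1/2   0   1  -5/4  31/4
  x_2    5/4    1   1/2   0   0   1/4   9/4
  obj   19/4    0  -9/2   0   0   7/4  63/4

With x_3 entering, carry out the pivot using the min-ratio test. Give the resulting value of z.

Ratio test on column x_3 — row 1: (27/4)/(1/2) = 27/2; row 2: (31/4)/(1/2) = 31/2; row 3: (9/4)/(1/2) = 9/2. Minimum is 9/2 at row 3 (x_2 leaves); pivot element 1/2.
Pivot on row 3; the obj-row RHS becomes 63/4 − (-9/2)·(9/2) = 36.

36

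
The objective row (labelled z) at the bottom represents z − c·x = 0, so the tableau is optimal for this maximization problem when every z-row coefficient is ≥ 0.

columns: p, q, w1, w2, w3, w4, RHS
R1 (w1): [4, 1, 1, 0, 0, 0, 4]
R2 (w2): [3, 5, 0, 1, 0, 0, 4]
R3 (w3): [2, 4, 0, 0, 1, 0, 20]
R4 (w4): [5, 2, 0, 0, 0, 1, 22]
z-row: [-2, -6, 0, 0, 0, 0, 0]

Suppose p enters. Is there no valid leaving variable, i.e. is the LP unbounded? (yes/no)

no

Column p has positive entries in row(s) 1, 2, 3, 4, so the ratio test bounds it — not unbounded.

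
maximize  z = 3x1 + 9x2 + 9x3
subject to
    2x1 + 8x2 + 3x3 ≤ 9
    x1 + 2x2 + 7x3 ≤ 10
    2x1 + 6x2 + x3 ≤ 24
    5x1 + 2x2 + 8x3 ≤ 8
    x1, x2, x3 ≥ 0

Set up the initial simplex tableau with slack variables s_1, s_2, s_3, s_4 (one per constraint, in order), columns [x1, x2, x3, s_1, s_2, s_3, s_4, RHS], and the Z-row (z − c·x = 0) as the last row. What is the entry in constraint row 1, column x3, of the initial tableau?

Constraint 1 has coefficient 3 on x3.

3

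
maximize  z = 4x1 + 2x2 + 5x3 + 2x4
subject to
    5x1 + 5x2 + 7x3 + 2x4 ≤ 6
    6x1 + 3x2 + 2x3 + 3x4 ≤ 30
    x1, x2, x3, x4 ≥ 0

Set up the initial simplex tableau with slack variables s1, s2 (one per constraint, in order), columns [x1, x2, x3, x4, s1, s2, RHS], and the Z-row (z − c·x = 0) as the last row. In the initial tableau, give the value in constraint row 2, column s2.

1

Slack s2 belongs to constraint 2; its column is the unit vector e_2, so the entry in row 2 is 1.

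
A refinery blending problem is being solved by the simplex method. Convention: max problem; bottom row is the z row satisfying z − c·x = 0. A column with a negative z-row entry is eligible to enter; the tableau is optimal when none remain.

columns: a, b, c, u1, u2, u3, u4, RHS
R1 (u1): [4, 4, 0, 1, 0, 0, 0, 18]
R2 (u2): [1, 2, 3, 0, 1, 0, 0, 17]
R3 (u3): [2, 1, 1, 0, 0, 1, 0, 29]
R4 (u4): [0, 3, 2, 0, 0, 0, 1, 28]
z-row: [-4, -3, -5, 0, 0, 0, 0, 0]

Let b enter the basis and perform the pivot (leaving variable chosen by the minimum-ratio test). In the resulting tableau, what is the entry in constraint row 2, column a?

-1

Ratio test on column b — row 1: 18/4 = 9/2; row 2: 17/2 = 17/2; row 3: 29/1 = 29; row 4: 28/3 = 28/3. Minimum is 9/2 at row 1 (u1 leaves); pivot element 4.
Divide row 1 by 4; eliminate column b from the other rows.
Row 2 update in column a: 1 − 2·1 = -1.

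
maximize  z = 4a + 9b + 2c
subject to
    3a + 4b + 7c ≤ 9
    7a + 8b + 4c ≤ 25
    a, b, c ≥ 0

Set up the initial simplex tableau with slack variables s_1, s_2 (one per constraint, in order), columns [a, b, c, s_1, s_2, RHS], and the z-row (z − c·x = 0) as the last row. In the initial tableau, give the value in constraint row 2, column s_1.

0

Slack s_1 belongs to constraint 1; its column is the unit vector e_1, so the entry in row 2 is 0.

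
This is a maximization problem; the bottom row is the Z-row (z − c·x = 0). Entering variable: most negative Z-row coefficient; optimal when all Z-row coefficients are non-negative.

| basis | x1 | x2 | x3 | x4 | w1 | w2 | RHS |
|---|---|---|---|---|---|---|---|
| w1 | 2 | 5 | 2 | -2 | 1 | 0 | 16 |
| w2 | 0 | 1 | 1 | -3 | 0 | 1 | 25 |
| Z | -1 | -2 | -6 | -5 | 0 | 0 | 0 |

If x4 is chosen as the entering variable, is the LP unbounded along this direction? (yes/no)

Every constraint-row entry in column x4 is ≤ 0, so increasing x4 is unbounded.

yes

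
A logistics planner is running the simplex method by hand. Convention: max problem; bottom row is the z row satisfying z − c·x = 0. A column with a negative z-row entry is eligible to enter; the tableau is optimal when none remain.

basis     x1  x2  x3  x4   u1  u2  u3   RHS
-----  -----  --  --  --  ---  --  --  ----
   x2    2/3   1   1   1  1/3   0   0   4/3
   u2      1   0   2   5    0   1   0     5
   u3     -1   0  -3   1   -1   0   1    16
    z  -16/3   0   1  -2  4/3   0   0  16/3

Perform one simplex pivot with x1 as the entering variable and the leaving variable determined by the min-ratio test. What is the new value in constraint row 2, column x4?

7/2

Ratio test on column x1 — row 1: (4/3)/(2/3) = 2; row 2: 5/1 = 5; row 3: entry -1 ≤ 0. Minimum is 2 at row 1 (x2 leaves); pivot element 2/3.
Divide row 1 by 2/3; eliminate column x1 from the other rows.
Row 2 update in column x4: 5 − 1·(3/2) = 7/2.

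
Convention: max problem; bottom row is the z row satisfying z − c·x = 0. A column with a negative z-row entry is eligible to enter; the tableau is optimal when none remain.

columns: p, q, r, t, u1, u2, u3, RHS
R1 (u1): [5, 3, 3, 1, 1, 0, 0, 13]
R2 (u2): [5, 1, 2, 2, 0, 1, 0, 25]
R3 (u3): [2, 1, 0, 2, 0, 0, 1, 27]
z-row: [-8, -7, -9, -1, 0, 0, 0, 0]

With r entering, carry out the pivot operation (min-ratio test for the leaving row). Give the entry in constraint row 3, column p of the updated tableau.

2

Ratio test on column r — row 1: 13/3 = 13/3; row 2: 25/2 = 25/2; row 3: entry 0 ≤ 0. Minimum is 13/3 at row 1 (u1 leaves); pivot element 3.
Divide row 1 by 3; eliminate column r from the other rows.
Row 3 update in column p: 2 − 0·(5/3) = 2.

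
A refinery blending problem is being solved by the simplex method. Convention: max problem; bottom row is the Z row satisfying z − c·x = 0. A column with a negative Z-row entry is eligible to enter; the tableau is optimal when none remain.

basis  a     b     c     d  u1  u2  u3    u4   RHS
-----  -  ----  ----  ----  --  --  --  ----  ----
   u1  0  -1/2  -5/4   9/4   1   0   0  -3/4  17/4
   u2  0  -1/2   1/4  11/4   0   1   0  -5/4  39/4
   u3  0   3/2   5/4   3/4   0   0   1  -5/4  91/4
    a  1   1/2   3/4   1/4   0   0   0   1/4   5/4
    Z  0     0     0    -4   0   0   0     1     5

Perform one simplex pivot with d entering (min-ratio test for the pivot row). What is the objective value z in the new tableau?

Ratio test on column d — row 1: (17/4)/(9/4) = 17/9; row 2: (39/4)/(11/4) = 39/11; row 3: (91/4)/(3/4) = 91/3; row 4: (5/4)/(1/4) = 5. Minimum is 17/9 at row 1 (u1 leaves); pivot element 9/4.
Pivot on row 1; the Z-row RHS becomes 5 − (-4)·(17/9) = 113/9.

113/9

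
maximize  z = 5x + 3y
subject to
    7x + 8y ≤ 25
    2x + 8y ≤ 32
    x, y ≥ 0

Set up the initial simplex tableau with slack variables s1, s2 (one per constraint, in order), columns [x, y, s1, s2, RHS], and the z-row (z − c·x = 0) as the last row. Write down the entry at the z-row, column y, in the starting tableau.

The z-row carries the negated objective coefficients: the y entry is -3.

-3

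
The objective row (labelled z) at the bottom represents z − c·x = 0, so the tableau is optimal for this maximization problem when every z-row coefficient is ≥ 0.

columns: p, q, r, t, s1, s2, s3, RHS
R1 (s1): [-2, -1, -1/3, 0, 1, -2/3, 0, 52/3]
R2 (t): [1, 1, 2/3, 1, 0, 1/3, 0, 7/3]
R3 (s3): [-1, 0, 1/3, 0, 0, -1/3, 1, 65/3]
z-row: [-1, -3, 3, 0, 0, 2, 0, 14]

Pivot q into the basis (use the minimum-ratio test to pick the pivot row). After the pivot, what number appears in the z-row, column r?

Ratio test on column q — row 1: entry -1 ≤ 0; row 2: (7/3)/1 = 7/3; row 3: entry 0 ≤ 0. Minimum is 7/3 at row 2 (t leaves); pivot element 1.
Divide row 2 by 1; eliminate column q from the other rows.
z-row update in column r: 3 − (-3)·(2/3) = 5.

5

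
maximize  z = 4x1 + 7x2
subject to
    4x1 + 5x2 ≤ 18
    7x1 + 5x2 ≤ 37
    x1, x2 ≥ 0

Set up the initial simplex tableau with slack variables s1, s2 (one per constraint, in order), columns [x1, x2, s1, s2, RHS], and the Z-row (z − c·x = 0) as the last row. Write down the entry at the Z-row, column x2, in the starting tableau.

-7

The Z-row carries the negated objective coefficients: the x2 entry is -7.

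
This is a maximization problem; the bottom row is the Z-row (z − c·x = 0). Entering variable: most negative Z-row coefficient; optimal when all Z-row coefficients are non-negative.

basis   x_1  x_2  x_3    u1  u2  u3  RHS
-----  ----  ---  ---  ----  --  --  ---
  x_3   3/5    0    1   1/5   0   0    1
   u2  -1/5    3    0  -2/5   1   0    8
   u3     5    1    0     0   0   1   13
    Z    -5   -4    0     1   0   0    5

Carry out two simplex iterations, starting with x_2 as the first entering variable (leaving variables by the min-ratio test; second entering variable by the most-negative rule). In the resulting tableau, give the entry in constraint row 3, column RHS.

Ratio test on column x_2 — row 1: entry 0 ≤ 0; row 2: 8/3 = 8/3; row 3: 13/1 = 13. Minimum is 8/3 at row 2 (u2 leaves); pivot element 3.
Divide row 2 by 3; eliminate column x_2 from the other rows.
Second iteration: most negative Z-row entry is -79/15 in column x_1, so x_1 enters.
Ratio test on column x_1 — row 1: 1/(3/5) = 5/3; row 2: entry -1/15 ≤ 0; row 3: (31/3)/(76/15) = 155/76. Minimum is 5/3 at row 1 (x_3 leaves); pivot element 3/5.
Divide row 1 by 3/5; eliminate column x_1 from the other rows.
After both pivots, the entry at constraint row 3, column RHS is 17/9.

17/9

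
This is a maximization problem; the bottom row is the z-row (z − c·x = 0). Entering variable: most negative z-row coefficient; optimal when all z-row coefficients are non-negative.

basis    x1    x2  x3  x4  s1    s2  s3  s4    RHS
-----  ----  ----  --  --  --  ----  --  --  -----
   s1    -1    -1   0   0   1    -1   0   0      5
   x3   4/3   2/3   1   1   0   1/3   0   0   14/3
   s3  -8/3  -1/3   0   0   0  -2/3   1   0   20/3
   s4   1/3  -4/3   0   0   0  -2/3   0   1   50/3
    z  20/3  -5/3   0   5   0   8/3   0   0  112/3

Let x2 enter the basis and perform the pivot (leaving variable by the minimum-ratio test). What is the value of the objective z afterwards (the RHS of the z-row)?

49

Ratio test on column x2 — row 1: entry -1 ≤ 0; row 2: (14/3)/(2/3) = 7; row 3: entry -1/3 ≤ 0; row 4: entry -4/3 ≤ 0. Minimum is 7 at row 2 (x3 leaves); pivot element 2/3.
Pivot on row 2; the z-row RHS becomes 112/3 − (-5/3)·7 = 49.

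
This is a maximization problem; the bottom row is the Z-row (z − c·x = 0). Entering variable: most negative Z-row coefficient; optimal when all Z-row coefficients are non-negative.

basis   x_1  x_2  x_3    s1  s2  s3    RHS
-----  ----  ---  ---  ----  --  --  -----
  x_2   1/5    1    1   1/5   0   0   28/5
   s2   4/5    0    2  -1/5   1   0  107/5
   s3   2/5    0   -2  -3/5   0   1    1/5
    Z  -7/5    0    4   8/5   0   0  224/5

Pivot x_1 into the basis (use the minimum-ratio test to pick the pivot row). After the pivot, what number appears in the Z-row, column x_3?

-3

Ratio test on column x_1 — row 1: (28/5)/(1/5) = 28; row 2: (107/5)/(4/5) = 107/4; row 3: (1/5)/(2/5) = 1/2. Minimum is 1/2 at row 3 (s3 leaves); pivot element 2/5.
Divide row 3 by 2/5; eliminate column x_1 from the other rows.
Z-row update in column x_3: 4 − (-7/5)·(-5) = -3.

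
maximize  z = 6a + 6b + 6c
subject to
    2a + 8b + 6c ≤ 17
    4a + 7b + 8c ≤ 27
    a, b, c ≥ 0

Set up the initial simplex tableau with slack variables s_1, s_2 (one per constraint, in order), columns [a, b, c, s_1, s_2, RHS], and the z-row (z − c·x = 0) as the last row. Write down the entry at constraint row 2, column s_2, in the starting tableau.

1

Slack s_2 belongs to constraint 2; its column is the unit vector e_2, so the entry in row 2 is 1.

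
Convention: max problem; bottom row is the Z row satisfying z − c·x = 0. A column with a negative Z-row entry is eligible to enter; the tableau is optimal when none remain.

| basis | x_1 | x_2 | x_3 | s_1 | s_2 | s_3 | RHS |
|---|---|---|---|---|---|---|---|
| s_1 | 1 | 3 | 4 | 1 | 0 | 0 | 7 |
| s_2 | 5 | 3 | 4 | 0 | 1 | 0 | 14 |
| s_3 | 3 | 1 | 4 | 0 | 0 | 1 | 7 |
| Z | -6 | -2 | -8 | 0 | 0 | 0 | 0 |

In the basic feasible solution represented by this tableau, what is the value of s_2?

s_2 is basic (row 2); its value is the RHS of that row, 14.

14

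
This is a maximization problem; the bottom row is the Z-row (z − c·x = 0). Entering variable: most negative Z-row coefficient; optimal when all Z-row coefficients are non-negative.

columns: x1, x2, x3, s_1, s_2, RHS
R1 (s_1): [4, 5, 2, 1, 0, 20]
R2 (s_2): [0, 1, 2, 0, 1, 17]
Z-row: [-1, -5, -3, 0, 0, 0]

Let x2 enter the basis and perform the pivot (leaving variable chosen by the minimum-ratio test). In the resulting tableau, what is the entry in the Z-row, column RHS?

Ratio test on column x2 — row 1: 20/5 = 4; row 2: 17/1 = 17. Minimum is 4 at row 1 (s_1 leaves); pivot element 5.
Divide row 1 by 5; eliminate column x2 from the other rows.
Z-row update in column RHS: 0 − (-5)·4 = 20.

20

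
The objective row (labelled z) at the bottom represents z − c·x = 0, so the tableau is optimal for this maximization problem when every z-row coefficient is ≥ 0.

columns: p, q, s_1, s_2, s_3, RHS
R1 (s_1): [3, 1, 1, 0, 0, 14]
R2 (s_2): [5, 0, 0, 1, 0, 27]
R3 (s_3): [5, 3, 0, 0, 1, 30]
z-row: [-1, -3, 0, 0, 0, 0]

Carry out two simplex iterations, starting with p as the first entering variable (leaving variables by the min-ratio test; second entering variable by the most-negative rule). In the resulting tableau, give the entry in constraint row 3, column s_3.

3/4

Ratio test on column p — row 1: 14/3 = 14/3; row 2: 27/5 = 27/5; row 3: 30/5 = 6. Minimum is 14/3 at row 1 (s_1 leaves); pivot element 3.
Divide row 1 by 3; eliminate column p from the other rows.
Second iteration: most negative z-row entry is -8/3 in column q, so q enters.
Ratio test on column q — row 1: (14/3)/(1/3) = 14; row 2: entry -5/3 ≤ 0; row 3: (20/3)/(4/3) = 5. Minimum is 5 at row 3 (s_3 leaves); pivot element 4/3.
Divide row 3 by 4/3; eliminate column q from the other rows.
After both pivots, the entry at constraint row 3, column s_3 is 3/4.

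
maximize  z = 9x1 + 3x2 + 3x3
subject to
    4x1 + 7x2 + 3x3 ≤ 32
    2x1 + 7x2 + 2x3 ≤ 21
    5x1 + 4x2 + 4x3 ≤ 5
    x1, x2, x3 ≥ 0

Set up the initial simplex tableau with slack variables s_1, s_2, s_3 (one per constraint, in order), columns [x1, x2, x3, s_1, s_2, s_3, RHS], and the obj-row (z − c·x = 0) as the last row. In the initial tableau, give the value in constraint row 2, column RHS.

The RHS of constraint 2 is b_2 = 21.

21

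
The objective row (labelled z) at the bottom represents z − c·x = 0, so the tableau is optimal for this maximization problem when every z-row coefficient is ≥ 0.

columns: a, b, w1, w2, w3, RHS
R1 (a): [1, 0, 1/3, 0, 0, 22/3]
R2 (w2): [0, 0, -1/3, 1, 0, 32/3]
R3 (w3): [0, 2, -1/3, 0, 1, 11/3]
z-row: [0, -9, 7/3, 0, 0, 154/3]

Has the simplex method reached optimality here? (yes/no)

no

The z-row has a negative entry -9 in column b, so it is not optimal.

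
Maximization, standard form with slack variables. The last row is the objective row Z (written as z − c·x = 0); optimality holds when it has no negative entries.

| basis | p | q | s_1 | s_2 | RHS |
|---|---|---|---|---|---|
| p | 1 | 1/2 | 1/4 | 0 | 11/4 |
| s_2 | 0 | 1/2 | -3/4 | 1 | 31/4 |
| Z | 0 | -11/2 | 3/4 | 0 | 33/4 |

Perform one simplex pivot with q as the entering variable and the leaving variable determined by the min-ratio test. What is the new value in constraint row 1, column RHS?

11/2

Ratio test on column q — row 1: (11/4)/(1/2) = 11/2; row 2: (31/4)/(1/2) = 31/2. Minimum is 11/2 at row 1 (p leaves); pivot element 1/2.
Divide row 1 by 1/2; eliminate column q from the other rows.
In the new row 1, the RHS entry is the old entry divided by the pivot: (11/4)/(1/2) = 11/2.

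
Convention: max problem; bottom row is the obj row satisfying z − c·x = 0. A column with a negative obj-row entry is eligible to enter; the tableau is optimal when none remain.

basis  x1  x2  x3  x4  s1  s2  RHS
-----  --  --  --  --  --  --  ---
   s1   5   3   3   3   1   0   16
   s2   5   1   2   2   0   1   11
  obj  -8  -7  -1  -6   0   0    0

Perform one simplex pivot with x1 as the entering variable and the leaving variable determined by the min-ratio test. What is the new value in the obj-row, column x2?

Ratio test on column x1 — row 1: 16/5 = 16/5; row 2: 11/5 = 11/5. Minimum is 11/5 at row 2 (s2 leaves); pivot element 5.
Divide row 2 by 5; eliminate column x1 from the other rows.
obj-row update in column x2: -7 − (-8)·(1/5) = -27/5.

-27/5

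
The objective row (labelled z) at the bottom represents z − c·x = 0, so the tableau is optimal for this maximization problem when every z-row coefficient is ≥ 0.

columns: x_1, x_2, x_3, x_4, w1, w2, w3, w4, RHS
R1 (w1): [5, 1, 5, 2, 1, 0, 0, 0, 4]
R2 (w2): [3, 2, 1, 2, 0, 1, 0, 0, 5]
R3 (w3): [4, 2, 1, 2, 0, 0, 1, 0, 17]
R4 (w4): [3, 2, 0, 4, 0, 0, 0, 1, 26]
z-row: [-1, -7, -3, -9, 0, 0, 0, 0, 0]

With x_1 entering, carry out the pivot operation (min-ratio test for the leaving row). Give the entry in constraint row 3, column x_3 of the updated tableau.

-3

Ratio test on column x_1 — row 1: 4/5 = 4/5; row 2: 5/3 = 5/3; row 3: 17/4 = 17/4; row 4: 26/3 = 26/3. Minimum is 4/5 at row 1 (w1 leaves); pivot element 5.
Divide row 1 by 5; eliminate column x_1 from the other rows.
Row 3 update in column x_3: 1 − 4·1 = -3.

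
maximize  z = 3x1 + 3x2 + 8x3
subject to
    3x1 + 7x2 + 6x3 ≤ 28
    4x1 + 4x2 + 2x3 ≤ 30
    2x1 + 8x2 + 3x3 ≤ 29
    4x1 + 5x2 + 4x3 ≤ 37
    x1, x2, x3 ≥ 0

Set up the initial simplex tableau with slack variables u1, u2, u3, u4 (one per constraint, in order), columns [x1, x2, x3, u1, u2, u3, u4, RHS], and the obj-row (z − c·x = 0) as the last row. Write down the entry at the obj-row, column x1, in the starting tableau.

-3

The obj-row carries the negated objective coefficients: the x1 entry is -3.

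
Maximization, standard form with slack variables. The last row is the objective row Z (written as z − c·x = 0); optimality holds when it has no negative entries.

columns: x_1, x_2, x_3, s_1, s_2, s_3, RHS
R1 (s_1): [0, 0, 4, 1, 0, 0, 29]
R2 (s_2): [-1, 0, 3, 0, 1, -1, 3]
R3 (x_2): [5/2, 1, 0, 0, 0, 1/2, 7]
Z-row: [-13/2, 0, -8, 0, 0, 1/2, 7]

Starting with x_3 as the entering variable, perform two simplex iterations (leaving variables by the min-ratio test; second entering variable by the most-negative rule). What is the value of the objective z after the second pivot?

Ratio test on column x_3 — row 1: 29/4 = 29/4; row 2: 3/3 = 1; row 3: entry 0 ≤ 0. Minimum is 1 at row 2 (s_2 leaves); pivot element 3.
Pivot on row 2; the Z-row RHS becomes 7 − (-8)·1 = 15.
Next entering variable (most negative Z-row entry -55/6): x_1.
Ratio test on column x_1 — row 1: 25/(4/3) = 75/4; row 2: entry -1/3 ≤ 0; row 3: 7/(5/2) = 14/5. Minimum is 14/5 at row 3 (x_2 leaves); pivot element 5/2.
After the second pivot the Z-row RHS is 15 − (-55/6)·(14/5) = 122/3.

122/3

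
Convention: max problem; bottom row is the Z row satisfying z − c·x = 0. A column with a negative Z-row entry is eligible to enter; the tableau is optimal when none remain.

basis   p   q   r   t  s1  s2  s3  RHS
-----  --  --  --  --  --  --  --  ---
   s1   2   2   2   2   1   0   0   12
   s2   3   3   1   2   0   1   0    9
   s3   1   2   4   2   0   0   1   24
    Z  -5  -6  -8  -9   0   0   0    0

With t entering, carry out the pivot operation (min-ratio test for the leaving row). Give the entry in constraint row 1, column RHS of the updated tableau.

3

Ratio test on column t — row 1: 12/2 = 6; row 2: 9/2 = 9/2; row 3: 24/2 = 12. Minimum is 9/2 at row 2 (s2 leaves); pivot element 2.
Divide row 2 by 2; eliminate column t from the other rows.
Row 1 update in column RHS: 12 − 2·(9/2) = 3.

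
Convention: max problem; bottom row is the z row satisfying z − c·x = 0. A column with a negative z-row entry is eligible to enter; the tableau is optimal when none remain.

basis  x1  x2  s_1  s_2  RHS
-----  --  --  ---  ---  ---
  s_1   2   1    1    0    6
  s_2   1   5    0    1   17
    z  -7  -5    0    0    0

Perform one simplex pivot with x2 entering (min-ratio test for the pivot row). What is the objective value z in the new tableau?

Ratio test on column x2 — row 1: 6/1 = 6; row 2: 17/5 = 17/5. Minimum is 17/5 at row 2 (s_2 leaves); pivot element 5.
Pivot on row 2; the z-row RHS becomes 0 − (-5)·(17/5) = 17.

17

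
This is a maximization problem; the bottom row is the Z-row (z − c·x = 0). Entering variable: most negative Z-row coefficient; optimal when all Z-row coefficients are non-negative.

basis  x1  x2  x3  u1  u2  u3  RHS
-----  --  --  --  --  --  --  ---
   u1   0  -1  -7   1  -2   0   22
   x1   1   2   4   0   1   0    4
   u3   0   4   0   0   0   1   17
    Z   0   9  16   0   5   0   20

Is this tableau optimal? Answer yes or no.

yes

Every Z-row coefficient is ≥ 0, so the tableau is optimal.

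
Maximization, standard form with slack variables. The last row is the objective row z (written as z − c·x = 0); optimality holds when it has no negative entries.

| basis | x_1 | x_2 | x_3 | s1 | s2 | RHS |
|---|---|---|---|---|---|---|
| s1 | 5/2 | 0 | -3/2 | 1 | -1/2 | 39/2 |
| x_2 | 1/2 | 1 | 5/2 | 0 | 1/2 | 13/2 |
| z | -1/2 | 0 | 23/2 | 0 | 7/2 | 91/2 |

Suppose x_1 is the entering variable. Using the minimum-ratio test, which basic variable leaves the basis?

s1

Column x_1 entries and ratios — s1: (39/2)/(5/2) = 39/5; x_2: (13/2)/(1/2) = 13.
Smallest ratio is 39/5 in the row of s1, so s1 leaves.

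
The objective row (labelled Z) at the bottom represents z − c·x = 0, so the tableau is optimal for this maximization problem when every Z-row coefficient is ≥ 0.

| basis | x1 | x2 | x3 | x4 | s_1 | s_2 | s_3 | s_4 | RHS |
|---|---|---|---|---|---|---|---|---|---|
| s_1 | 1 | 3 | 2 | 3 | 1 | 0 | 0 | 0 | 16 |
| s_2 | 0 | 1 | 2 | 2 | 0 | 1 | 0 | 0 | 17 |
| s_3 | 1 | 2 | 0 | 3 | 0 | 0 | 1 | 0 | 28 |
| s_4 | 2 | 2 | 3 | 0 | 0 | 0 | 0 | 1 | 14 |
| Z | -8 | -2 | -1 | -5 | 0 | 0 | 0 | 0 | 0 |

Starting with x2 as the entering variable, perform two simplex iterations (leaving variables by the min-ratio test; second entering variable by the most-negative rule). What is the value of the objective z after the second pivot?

Ratio test on column x2 — row 1: 16/3 = 16/3; row 2: 17/1 = 17; row 3: 28/2 = 14; row 4: 14/2 = 7. Minimum is 16/3 at row 1 (s_1 leaves); pivot element 3.
Pivot on row 1; the Z-row RHS becomes 0 − (-2)·(16/3) = 32/3.
Next entering variable (most negative Z-row entry -22/3): x1.
Ratio test on column x1 — row 1: (16/3)/(1/3) = 16; row 2: entry -1/3 ≤ 0; row 3: (52/3)/(1/3) = 52; row 4: (10/3)/(4/3) = 5/2. Minimum is 5/2 at row 4 (s_4 leaves); pivot element 4/3.
After the second pivot the Z-row RHS is 32/3 − (-22/3)·(5/2) = 29.

29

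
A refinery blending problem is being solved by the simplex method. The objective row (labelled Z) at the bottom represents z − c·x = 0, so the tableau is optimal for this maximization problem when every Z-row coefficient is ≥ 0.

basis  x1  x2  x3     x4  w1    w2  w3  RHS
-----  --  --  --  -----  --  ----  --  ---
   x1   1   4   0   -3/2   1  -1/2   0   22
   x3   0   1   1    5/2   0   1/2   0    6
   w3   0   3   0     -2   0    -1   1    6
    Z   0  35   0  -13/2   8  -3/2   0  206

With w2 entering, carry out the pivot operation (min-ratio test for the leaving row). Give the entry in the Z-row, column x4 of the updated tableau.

Ratio test on column w2 — row 1: entry -1/2 ≤ 0; row 2: 6/(1/2) = 12; row 3: entry -1 ≤ 0. Minimum is 12 at row 2 (x3 leaves); pivot element 1/2.
Divide row 2 by 1/2; eliminate column w2 from the other rows.
Z-row update in column x4: -13/2 − (-3/2)·5 = 1.

1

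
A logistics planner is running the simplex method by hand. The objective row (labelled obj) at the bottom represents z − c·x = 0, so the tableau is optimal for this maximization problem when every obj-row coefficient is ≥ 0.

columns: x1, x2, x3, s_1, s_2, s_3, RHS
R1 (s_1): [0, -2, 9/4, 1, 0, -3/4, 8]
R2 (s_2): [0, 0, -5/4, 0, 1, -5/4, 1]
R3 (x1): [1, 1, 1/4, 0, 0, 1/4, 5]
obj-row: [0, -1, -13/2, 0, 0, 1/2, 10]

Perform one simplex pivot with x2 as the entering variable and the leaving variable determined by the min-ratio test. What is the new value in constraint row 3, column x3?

1/4

Ratio test on column x2 — row 1: entry -2 ≤ 0; row 2: entry 0 ≤ 0; row 3: 5/1 = 5. Minimum is 5 at row 3 (x1 leaves); pivot element 1.
Divide row 3 by 1; eliminate column x2 from the other rows.
In the new row 3, the x3 entry is the old entry divided by the pivot: (1/4)/1 = 1/4.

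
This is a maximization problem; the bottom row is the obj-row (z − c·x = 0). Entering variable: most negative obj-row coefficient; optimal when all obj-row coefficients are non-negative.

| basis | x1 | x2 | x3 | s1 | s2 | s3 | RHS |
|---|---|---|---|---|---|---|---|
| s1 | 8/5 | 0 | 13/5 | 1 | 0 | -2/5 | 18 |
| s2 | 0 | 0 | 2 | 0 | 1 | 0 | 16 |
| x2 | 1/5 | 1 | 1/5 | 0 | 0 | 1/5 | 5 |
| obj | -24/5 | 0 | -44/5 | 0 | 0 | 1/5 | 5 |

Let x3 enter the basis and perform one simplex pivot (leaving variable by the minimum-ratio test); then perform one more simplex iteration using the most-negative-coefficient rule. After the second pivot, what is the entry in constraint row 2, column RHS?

Ratio test on column x3 — row 1: 18/(13/5) = 90/13; row 2: 16/2 = 8; row 3: 5/(1/5) = 25. Minimum is 90/13 at row 1 (s1 leaves); pivot element 13/5.
Divide row 1 by 13/5; eliminate column x3 from the other rows.
Second iteration: most negative obj-row entry is -15/13 in column s3, so s3 enters.
Ratio test on column s3 — row 1: entry -2/13 ≤ 0; row 2: (28/13)/(4/13) = 7; row 3: (47/13)/(3/13) = 47/3. Minimum is 7 at row 2 (s2 leaves); pivot element 4/13.
Divide row 2 by 4/13; eliminate column s3 from the other rows.
After both pivots, the entry at constraint row 2, column RHS is 7.

7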